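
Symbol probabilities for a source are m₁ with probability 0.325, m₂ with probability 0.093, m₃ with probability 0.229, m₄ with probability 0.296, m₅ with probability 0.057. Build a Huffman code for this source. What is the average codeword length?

2.15 bits/symbol

Repeatedly combine the two least-probable nodes; the expected code length is the sum of the merged weights.
merge 57/1000 + 93/1000 → 3/20
merge 3/20 + 229/1000 → 379/1000
merge 37/125 + 13/40 → 621/1000
merge 379/1000 + 621/1000 → 1
L = 3/20 + 379/1000 + 621/1000 + 1 = 43/20 = 2.15 bits/symbol.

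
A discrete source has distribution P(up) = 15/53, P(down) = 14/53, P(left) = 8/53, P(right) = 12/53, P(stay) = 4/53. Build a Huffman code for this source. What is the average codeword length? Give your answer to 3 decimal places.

Repeatedly combine the two least-probable nodes; the expected code length is the sum of the merged weights.
merge 4/53 + 8/53 → 12/53
merge 12/53 + 12/53 → 24/53
merge 14/53 + 15/53 → 29/53
merge 24/53 + 29/53 → 1
L = 12/53 + 24/53 + 29/53 + 1 = 118/53 ≈ 2.226 bits/symbol.

2.226 bits/symbol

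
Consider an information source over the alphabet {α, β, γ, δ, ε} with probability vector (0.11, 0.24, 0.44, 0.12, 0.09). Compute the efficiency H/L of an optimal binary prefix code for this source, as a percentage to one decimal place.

98.3%

Entropy H = −Σ p log₂ p ≈ 2.0453 bits.
Huffman merges: 9/100+11/100→1/5; 3/25+1/5→8/25; 6/25+8/25→14/25; 11/25+14/25→1. L = 52/25 ≈ 2.0800.
Efficiency = H/L = 2.0453/2.0800 = 98.3%.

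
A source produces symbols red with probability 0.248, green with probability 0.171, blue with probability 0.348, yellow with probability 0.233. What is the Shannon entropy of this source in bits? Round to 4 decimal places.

H = −Σ pᵢ log₂ pᵢ.
−0.248·log₂(0.248) = 0.4989
−0.171·log₂(0.171) = 0.4357
−0.348·log₂(0.348) = 0.5299
−0.233·log₂(0.233) = 0.4897
Sum ≈ 1.9542 → 1.9542 bits.

1.9542 bits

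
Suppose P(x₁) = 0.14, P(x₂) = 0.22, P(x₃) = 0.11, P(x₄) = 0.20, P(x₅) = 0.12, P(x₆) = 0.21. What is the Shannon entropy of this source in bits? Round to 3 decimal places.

2.532 bits

H = −Σ pᵢ log₂ pᵢ.
−0.14·log₂(0.14) = 0.3971
−0.22·log₂(0.22) = 0.4806
−0.11·log₂(0.11) = 0.3503
−0.20·log₂(0.20) = 0.4644
−0.12·log₂(0.12) = 0.3671
−0.21·log₂(0.21) = 0.4728
Sum ≈ 2.5322 → 2.532 bits.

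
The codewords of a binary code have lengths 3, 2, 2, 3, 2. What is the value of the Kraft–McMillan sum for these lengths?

With common denominator 2^3 = 8: Σ 2^(−ℓᵢ) = 1/8 + 2/8 + 2/8 + 1/8 + 2/8 = 8/8 = 1.

1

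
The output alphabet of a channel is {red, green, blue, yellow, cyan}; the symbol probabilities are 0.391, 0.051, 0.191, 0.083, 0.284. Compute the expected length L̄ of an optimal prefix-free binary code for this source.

Repeatedly combine the two least-probable nodes; the expected code length is the sum of the merged weights.
merge 51/1000 + 83/1000 → 67/500
merge 67/500 + 191/1000 → 13/40
merge 71/250 + 13/40 → 609/1000
merge 391/1000 + 609/1000 → 1
L = 67/500 + 13/40 + 609/1000 + 1 = 517/250 = 2.068 bits/symbol.

2.068 bits/symbol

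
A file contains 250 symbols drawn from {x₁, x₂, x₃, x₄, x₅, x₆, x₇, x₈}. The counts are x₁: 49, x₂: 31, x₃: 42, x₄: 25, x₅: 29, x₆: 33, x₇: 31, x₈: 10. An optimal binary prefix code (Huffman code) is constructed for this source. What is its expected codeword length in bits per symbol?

Probabilities are the counts divided by 250.
Repeatedly combine the two least-probable nodes; the expected code length is the sum of the merged weights.
merge 1/25 + 1/10 → 7/50
merge 29/250 + 31/250 → 6/25
merge 31/250 + 33/250 → 32/125
merge 7/50 + 21/125 → 77/250
merge 49/250 + 6/25 → 109/250
merge 32/125 + 77/250 → 141/250
merge 109/250 + 141/250 → 1
L = 7/50 + 6/25 + 32/125 + 77/250 + 109/250 + 141/250 + 1 = 368/125 = 2.944 bits/symbol.

2.944 bits/symbol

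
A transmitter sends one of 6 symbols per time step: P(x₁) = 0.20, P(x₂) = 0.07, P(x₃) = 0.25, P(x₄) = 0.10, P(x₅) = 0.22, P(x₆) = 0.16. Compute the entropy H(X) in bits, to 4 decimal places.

H = −Σ pᵢ log₂ pᵢ.
−0.20·log₂(0.20) = 0.4644
−0.07·log₂(0.07) = 0.2686
−0.25·log₂(0.25) = 0.5000
−0.10·log₂(0.10) = 0.3322
−0.22·log₂(0.22) = 0.4806
−0.16·log₂(0.16) = 0.4230
Sum ≈ 2.4687 → 2.4687 bits.

2.4687 bits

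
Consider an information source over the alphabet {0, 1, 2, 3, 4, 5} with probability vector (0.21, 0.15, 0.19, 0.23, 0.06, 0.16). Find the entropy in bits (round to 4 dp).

H = −Σ pᵢ log₂ pᵢ.
−0.21·log₂(0.21) = 0.4728
−0.15·log₂(0.15) = 0.4105
−0.19·log₂(0.19) = 0.4552
−0.23·log₂(0.23) = 0.4877
−0.06·log₂(0.06) = 0.2435
−0.16·log₂(0.16) = 0.4230
Sum ≈ 2.4928 → 2.4928 bits.

2.4928 bits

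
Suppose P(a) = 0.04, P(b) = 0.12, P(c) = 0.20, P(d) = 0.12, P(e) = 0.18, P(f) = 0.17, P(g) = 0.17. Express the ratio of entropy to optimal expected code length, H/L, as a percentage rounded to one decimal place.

97.1%

Entropy H = −Σ p log₂ p ≈ 2.6988 bits.
Huffman merges: 1/25+3/25→4/25; 3/25+4/25→7/25; 17/100+17/100→17/50; 9/50+1/5→19/50; 7/25+17/50→31/50; 19/50+31/50→1. L = 139/50 ≈ 2.7800.
Efficiency = H/L = 2.6988/2.7800 = 97.1%.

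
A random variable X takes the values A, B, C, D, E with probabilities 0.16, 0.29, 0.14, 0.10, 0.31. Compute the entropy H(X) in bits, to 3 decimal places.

2.194 bits

H = −Σ pᵢ log₂ pᵢ.
−0.16·log₂(0.16) = 0.4230
−0.29·log₂(0.29) = 0.5179
−0.14·log₂(0.14) = 0.3971
−0.10·log₂(0.10) = 0.3322
−0.31·log₂(0.31) = 0.5238
Sum ≈ 2.1940 → 2.194 bits.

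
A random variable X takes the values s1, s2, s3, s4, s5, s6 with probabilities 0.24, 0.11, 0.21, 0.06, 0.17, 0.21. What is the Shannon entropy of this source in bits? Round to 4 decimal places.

H = −Σ pᵢ log₂ pᵢ.
−0.24·log₂(0.24) = 0.4941
−0.11·log₂(0.11) = 0.3503
−0.21·log₂(0.21) = 0.4728
−0.06·log₂(0.06) = 0.2435
−0.17·log₂(0.17) = 0.4346
−0.21·log₂(0.21) = 0.4728
Sum ≈ 2.4682 → 2.4682 bits.

2.4682 bits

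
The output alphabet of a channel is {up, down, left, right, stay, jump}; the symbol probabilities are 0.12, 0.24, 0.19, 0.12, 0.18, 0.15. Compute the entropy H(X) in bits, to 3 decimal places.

H = −Σ pᵢ log₂ pᵢ.
−0.12·log₂(0.12) = 0.3671
−0.24·log₂(0.24) = 0.4941
−0.19·log₂(0.19) = 0.4552
−0.12·log₂(0.12) = 0.3671
−0.18·log₂(0.18) = 0.4453
−0.15·log₂(0.15) = 0.4105
Sum ≈ 2.5393 → 2.539 bits.

2.539 bits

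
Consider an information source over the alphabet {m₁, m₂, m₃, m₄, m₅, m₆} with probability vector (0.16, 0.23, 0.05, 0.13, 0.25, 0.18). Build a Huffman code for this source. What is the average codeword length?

Repeatedly combine the two least-probable nodes; the expected code length is the sum of the merged weights.
merge 1/20 + 13/100 → 9/50
merge 4/25 + 9/50 → 17/50
merge 9/50 + 23/100 → 41/100
merge 1/4 + 17/50 → 59/100
merge 41/100 + 59/100 → 1
L = 9/50 + 17/50 + 41/100 + 59/100 + 1 = 63/25 = 2.52 bits/symbol.

2.52 bits/symbol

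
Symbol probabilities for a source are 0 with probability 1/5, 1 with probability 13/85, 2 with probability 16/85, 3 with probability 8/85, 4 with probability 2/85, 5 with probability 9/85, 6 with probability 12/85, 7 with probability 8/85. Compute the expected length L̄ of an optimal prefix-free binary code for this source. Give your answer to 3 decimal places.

Repeatedly combine the two least-probable nodes; the expected code length is the sum of the merged weights.
merge 2/85 + 8/85 → 2/17
merge 8/85 + 9/85 → 1/5
merge 2/17 + 12/85 → 22/85
merge 13/85 + 16/85 → 29/85
merge 1/5 + 1/5 → 2/5
merge 22/85 + 29/85 → 3/5
merge 2/5 + 3/5 → 1
L = 2/17 + 1/5 + 22/85 + 29/85 + 2/5 + 3/5 + 1 = 248/85 ≈ 2.918 bits/symbol.

2.918 bits/symbol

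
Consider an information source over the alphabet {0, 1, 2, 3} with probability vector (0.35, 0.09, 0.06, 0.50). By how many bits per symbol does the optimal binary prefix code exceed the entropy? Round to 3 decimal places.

0.064 bits

Entropy H = −Σ p log₂ p ≈ 1.5863 bits.
Huffman merges: 3/50+9/100→3/20; 3/20+7/20→1/2; 1/2+1/2→1. L = 33/20 ≈ 1.6500.
L − H = 1.6500 − 1.5863 = 0.064 bits.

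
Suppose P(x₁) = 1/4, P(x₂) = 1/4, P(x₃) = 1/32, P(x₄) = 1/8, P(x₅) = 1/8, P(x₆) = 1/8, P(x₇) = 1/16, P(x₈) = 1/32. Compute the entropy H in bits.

2.6875 bits

Each probability is a power of 1/2, so log₂(1/p) is an integer.
H = Σ p·log₂(1/p) = 1/4·2 + 1/4·2 + 1/32·5 + 1/8·3 + 1/8·3 + 1/8·3 + 1/16·4 + 1/32·5 = 2.6875 bits.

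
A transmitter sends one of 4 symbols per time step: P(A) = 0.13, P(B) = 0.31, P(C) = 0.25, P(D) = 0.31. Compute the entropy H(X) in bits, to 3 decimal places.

1.930 bits

H = −Σ pᵢ log₂ pᵢ.
−0.13·log₂(0.13) = 0.3826
−0.31·log₂(0.31) = 0.5238
−0.25·log₂(0.25) = 0.5000
−0.31·log₂(0.31) = 0.5238
Sum ≈ 1.9302 → 1.930 bits.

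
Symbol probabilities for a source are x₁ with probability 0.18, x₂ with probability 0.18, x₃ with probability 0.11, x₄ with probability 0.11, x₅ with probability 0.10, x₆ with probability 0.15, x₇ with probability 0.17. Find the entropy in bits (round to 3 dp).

H = −Σ pᵢ log₂ pᵢ.
−0.18·log₂(0.18) = 0.4453
−0.18·log₂(0.18) = 0.4453
−0.11·log₂(0.11) = 0.3503
−0.11·log₂(0.11) = 0.3503
−0.10·log₂(0.10) = 0.3322
−0.15·log₂(0.15) = 0.4105
−0.17·log₂(0.17) = 0.4346
Sum ≈ 2.7685 → 2.769 bits.

2.769 bits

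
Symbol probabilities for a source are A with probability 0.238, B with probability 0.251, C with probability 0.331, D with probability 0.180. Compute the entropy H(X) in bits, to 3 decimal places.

1.967 bits

H = −Σ pᵢ log₂ pᵢ.
−0.238·log₂(0.238) = 0.4929
−0.251·log₂(0.251) = 0.5006
−0.331·log₂(0.331) = 0.5280
−0.180·log₂(0.180) = 0.4453
Sum ≈ 1.9667 → 1.967 bits.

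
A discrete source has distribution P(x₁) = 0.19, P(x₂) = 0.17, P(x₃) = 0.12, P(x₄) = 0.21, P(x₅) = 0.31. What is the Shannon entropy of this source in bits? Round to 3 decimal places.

2.253 bits

H = −Σ pᵢ log₂ pᵢ.
−0.19·log₂(0.19) = 0.4552
−0.17·log₂(0.17) = 0.4346
−0.12·log₂(0.12) = 0.3671
−0.21·log₂(0.21) = 0.4728
−0.31·log₂(0.31) = 0.5238
Sum ≈ 2.2535 → 2.253 bits.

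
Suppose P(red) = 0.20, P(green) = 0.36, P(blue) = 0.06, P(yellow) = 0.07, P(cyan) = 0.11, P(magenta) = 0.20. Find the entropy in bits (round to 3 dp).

2.322 bits

H = −Σ pᵢ log₂ pᵢ.
−0.20·log₂(0.20) = 0.4644
−0.36·log₂(0.36) = 0.5306
−0.06·log₂(0.06) = 0.2435
−0.07·log₂(0.07) = 0.2686
−0.11·log₂(0.11) = 0.3503
−0.20·log₂(0.20) = 0.4644
Sum ≈ 2.3218 → 2.322 bits.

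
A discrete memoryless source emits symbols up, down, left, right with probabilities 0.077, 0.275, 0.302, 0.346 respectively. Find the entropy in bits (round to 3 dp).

H = −Σ pᵢ log₂ pᵢ.
−0.077·log₂(0.077) = 0.2848
−0.275·log₂(0.275) = 0.5122
−0.302·log₂(0.302) = 0.5217
−0.346·log₂(0.346) = 0.5298
Sum ≈ 1.8485 → 1.848 bits.

1.848 bits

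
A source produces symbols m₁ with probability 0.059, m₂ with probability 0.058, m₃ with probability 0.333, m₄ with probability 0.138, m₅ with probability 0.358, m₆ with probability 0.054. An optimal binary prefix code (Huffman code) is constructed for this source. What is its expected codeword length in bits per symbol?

2.234 bits/symbol

Repeatedly combine the two least-probable nodes; the expected code length is the sum of the merged weights.
merge 27/500 + 29/500 → 14/125
merge 59/1000 + 14/125 → 171/1000
merge 69/500 + 171/1000 → 309/1000
merge 309/1000 + 333/1000 → 321/500
merge 179/500 + 321/500 → 1
L = 14/125 + 171/1000 + 309/1000 + 321/500 + 1 = 1117/500 = 2.234 bits/symbol.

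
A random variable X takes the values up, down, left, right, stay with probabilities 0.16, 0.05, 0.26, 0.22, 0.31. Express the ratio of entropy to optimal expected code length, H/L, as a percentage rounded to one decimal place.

Entropy H = −Σ p log₂ p ≈ 2.1488 bits.
Huffman merges: 1/20+4/25→21/100; 21/100+11/50→43/100; 13/50+31/100→57/100; 43/100+57/100→1. L = 221/100 ≈ 2.2100.
Efficiency = H/L = 2.1488/2.2100 = 97.2%.

97.2%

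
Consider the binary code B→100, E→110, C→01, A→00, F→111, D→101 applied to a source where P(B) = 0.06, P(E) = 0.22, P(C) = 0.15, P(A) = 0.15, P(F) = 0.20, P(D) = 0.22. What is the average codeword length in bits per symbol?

2.7 bits/symbol

L̄ = Σ pᵢ·ℓᵢ = 0.06·3 + 0.22·3 + 0.15·2 + 0.15·2 + 0.20·3 + 0.22·3 = 2.7 bits/symbol.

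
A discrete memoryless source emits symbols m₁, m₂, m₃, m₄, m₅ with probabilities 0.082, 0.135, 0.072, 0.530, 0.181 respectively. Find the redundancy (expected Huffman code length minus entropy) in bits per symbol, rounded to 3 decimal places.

Entropy H = −Σ p log₂ p ≈ 1.8910 bits.
Huffman merges: 9/125+41/500→77/500; 27/200+77/500→289/1000; 181/1000+289/1000→47/100; 47/100+53/100→1. L = 1913/1000 ≈ 1.9130.
L − H = 1.9130 − 1.8910 = 0.022 bits.

0.022 bits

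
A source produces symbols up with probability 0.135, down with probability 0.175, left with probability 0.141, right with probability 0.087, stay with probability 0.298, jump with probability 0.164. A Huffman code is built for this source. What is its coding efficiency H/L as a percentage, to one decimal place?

Entropy H = −Σ p log₂ p ≈ 2.4833 bits.
Huffman merges: 87/1000+27/200→111/500; 141/1000+41/250→61/200; 7/40+111/500→397/1000; 149/500+61/200→603/1000; 397/1000+603/1000→1. L = 2527/1000 ≈ 2.5270.
Efficiency = H/L = 2.4833/2.5270 = 98.3%.

98.3%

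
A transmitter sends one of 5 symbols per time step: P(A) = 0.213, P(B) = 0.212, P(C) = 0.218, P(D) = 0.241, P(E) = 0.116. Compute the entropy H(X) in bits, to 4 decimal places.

H = −Σ pᵢ log₂ pᵢ.
−0.213·log₂(0.213) = 0.4752
−0.212·log₂(0.212) = 0.4744
−0.218·log₂(0.218) = 0.4791
−0.241·log₂(0.241) = 0.4947
−0.116·log₂(0.116) = 0.3605
Sum ≈ 2.2840 → 2.2840 bits.

2.2840 bits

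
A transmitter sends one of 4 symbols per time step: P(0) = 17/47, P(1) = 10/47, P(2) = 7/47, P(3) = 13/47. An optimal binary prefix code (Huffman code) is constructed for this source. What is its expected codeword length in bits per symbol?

Repeatedly combine the two least-probable nodes; the expected code length is the sum of the merged weights.
merge 7/47 + 10/47 → 17/47
merge 13/47 + 17/47 → 30/47
merge 17/47 + 30/47 → 1
L = 17/47 + 30/47 + 1 = 2 bits/symbol.

2 bits/symbol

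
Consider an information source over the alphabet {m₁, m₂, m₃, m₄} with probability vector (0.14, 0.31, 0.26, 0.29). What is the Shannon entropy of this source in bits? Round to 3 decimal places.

H = −Σ pᵢ log₂ pᵢ.
−0.14·log₂(0.14) = 0.3971
−0.31·log₂(0.31) = 0.5238
−0.26·log₂(0.26) = 0.5053
−0.29·log₂(0.29) = 0.5179
Sum ≈ 1.9441 → 1.944 bits.

1.944 bits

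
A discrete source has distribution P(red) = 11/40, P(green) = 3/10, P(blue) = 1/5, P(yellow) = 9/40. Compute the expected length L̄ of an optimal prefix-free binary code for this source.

Repeatedly combine the two least-probable nodes; the expected code length is the sum of the merged weights.
merge 1/5 + 9/40 → 17/40
merge 11/40 + 3/10 → 23/40
merge 17/40 + 23/40 → 1
L = 17/40 + 23/40 + 1 = 2 bits/symbol.

2 bits/symbol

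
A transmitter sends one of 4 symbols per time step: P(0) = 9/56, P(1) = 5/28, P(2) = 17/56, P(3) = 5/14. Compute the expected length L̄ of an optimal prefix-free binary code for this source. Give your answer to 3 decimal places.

1.982 bits/symbol

Repeatedly combine the two least-probable nodes; the expected code length is the sum of the merged weights.
merge 9/56 + 5/28 → 19/56
merge 17/56 + 19/56 → 9/14
merge 5/14 + 9/14 → 1
L = 19/56 + 9/14 + 1 = 111/56 ≈ 1.982 bits/symbol.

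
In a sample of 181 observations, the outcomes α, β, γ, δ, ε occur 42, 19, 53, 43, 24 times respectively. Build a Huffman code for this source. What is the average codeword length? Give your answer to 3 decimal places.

2.238 bits/symbol

Probabilities are the counts divided by 181.
Repeatedly combine the two least-probable nodes; the expected code length is the sum of the merged weights.
merge 19/181 + 24/181 → 43/181
merge 42/181 + 43/181 → 85/181
merge 43/181 + 53/181 → 96/181
merge 85/181 + 96/181 → 1
L = 43/181 + 85/181 + 96/181 + 1 = 405/181 ≈ 2.238 bits/symbol.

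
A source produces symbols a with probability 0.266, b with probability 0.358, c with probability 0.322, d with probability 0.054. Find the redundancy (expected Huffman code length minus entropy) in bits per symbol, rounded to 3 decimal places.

Entropy H = −Σ p log₂ p ≈ 1.7926 bits.
Huffman merges: 27/500+133/500→8/25; 8/25+161/500→321/500; 179/500+321/500→1. L = 981/500 ≈ 1.9620.
L − H = 1.9620 − 1.7926 = 0.169 bits.

0.169 bits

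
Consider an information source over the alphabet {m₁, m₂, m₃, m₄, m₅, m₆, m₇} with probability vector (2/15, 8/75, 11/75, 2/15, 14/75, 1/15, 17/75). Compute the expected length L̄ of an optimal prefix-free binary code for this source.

2.76 bits/symbol

Repeatedly combine the two least-probable nodes; the expected code length is the sum of the merged weights.
merge 1/15 + 8/75 → 13/75
merge 2/15 + 2/15 → 4/15
merge 11/75 + 13/75 → 8/25
merge 14/75 + 17/75 → 31/75
merge 4/15 + 8/25 → 44/75
merge 31/75 + 44/75 → 1
L = 13/75 + 4/15 + 8/25 + 31/75 + 44/75 + 1 = 69/25 = 2.76 bits/symbol.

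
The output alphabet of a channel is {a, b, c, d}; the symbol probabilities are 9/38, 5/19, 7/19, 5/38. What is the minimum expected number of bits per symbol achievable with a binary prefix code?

Repeatedly combine the two least-probable nodes; the expected code length is the sum of the merged weights.
merge 5/38 + 9/38 → 7/19
merge 5/19 + 7/19 → 12/19
merge 7/19 + 12/19 → 1
L = 7/19 + 12/19 + 1 = 2 bits/symbol.

2 bits/symbol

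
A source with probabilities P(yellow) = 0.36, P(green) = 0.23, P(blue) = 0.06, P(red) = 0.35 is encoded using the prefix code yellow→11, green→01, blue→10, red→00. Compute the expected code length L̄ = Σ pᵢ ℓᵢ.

L̄ = Σ pᵢ·ℓᵢ = 0.36·2 + 0.23·2 + 0.06·2 + 0.35·2 = 2 bits/symbol.

2 bits/symbol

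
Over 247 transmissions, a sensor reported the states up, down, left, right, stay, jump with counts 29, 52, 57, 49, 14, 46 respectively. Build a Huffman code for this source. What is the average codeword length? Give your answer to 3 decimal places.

2.534 bits/symbol

Probabilities are the counts divided by 247.
Repeatedly combine the two least-probable nodes; the expected code length is the sum of the merged weights.
merge 14/247 + 29/247 → 43/247
merge 43/247 + 46/247 → 89/247
merge 49/247 + 4/19 → 101/247
merge 3/13 + 89/247 → 146/247
merge 101/247 + 146/247 → 1
L = 43/247 + 89/247 + 101/247 + 146/247 + 1 = 626/247 ≈ 2.534 bits/symbol.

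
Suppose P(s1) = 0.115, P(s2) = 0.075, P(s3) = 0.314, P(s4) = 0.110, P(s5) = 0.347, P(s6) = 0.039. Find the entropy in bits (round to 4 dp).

2.2265 bits

H = −Σ pᵢ log₂ pᵢ.
−0.115·log₂(0.115) = 0.3588
−0.075·log₂(0.075) = 0.2803
−0.314·log₂(0.314) = 0.5247
−0.110·log₂(0.110) = 0.3503
−0.347·log₂(0.347) = 0.5299
−0.039·log₂(0.039) = 0.1825
Sum ≈ 2.2265 → 2.2265 bits.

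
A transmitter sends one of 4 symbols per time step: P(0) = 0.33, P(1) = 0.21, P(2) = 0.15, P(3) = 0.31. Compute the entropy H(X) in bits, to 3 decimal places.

H = −Σ pᵢ log₂ pᵢ.
−0.33·log₂(0.33) = 0.5278
−0.21·log₂(0.21) = 0.4728
−0.15·log₂(0.15) = 0.4105
−0.31·log₂(0.31) = 0.5238
Sum ≈ 1.9350 → 1.935 bits.

1.935 bits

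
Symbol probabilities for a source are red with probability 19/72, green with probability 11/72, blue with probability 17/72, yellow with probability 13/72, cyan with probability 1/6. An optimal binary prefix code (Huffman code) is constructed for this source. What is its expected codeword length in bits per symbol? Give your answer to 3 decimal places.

Repeatedly combine the two least-probable nodes; the expected code length is the sum of the merged weights.
merge 11/72 + 1/6 → 23/72
merge 13/72 + 17/72 → 5/12
merge 19/72 + 23/72 → 7/12
merge 5/12 + 7/12 → 1
L = 23/72 + 5/12 + 7/12 + 1 = 167/72 ≈ 2.319 bits/symbol.

2.319 bits/symbol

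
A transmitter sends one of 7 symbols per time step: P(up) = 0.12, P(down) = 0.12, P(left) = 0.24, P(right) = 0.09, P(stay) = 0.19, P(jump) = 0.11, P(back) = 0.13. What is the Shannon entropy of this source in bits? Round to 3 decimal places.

H = −Σ pᵢ log₂ pᵢ.
−0.12·log₂(0.12) = 0.3671
−0.12·log₂(0.12) = 0.3671
−0.24·log₂(0.24) = 0.4941
−0.09·log₂(0.09) = 0.3127
−0.19·log₂(0.19) = 0.4552
−0.11·log₂(0.11) = 0.3503
−0.13·log₂(0.13) = 0.3826
Sum ≈ 2.7291 → 2.729 bits.

2.729 bits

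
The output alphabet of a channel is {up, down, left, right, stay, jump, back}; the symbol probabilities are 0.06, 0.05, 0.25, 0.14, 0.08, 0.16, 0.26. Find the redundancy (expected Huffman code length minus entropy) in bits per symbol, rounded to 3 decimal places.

Entropy H = −Σ p log₂ p ≈ 2.5766 bits.
Huffman merges: 1/20+3/50→11/100; 2/25+11/100→19/100; 7/50+4/25→3/10; 19/100+1/4→11/25; 13/50+3/10→14/25; 11/25+14/25→1. L = 13/5 ≈ 2.6000.
L − H = 2.6000 − 2.5766 = 0.023 bits.

0.023 bits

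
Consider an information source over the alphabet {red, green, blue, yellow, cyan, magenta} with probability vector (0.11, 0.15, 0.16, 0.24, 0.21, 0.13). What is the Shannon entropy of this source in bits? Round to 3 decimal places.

H = −Σ pᵢ log₂ pᵢ.
−0.11·log₂(0.11) = 0.3503
−0.15·log₂(0.15) = 0.4105
−0.16·log₂(0.16) = 0.4230
−0.24·log₂(0.24) = 0.4941
−0.21·log₂(0.21) = 0.4728
−0.13·log₂(0.13) = 0.3826
Sum ≈ 2.5335 → 2.533 bits.

2.533 bits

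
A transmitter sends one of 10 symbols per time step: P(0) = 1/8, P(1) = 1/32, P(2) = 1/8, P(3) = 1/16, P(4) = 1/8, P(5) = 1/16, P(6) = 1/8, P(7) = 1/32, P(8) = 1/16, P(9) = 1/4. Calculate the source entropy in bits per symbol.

3.0625 bits

Each probability is a power of 1/2, so log₂(1/p) is an integer.
H = Σ p·log₂(1/p) = 1/8·3 + 1/32·5 + 1/8·3 + 1/16·4 + 1/8·3 + 1/16·4 + 1/8·3 + 1/32·5 + 1/16·4 + 1/4·2 = 3.0625 bits.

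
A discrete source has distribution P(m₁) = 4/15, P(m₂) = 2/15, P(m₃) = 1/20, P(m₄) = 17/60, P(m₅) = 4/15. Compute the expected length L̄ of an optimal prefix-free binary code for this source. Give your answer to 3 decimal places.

2.183 bits/symbol

Repeatedly combine the two least-probable nodes; the expected code length is the sum of the merged weights.
merge 1/20 + 2/15 → 11/60
merge 11/60 + 4/15 → 9/20
merge 4/15 + 17/60 → 11/20
merge 9/20 + 11/20 → 1
L = 11/60 + 9/20 + 11/20 + 1 = 131/60 ≈ 2.183 bits/symbol.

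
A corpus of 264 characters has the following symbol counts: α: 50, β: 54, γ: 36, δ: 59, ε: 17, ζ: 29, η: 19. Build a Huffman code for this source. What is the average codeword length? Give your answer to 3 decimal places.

2.708 bits/symbol

Probabilities are the counts divided by 264.
Repeatedly combine the two least-probable nodes; the expected code length is the sum of the merged weights.
merge 17/264 + 19/264 → 3/22
merge 29/264 + 3/22 → 65/264
merge 3/22 + 25/132 → 43/132
merge 9/44 + 59/264 → 113/264
merge 65/264 + 43/132 → 151/264
merge 113/264 + 151/264 → 1
L = 3/22 + 65/264 + 43/132 + 113/264 + 151/264 + 1 = 65/24 ≈ 2.708 bits/symbol.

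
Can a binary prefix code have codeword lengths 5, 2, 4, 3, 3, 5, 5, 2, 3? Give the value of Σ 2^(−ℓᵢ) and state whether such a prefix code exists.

With common denominator 2^5 = 32: Σ 2^(−ℓᵢ) = 1/32 + 8/32 + 2/32 + 4/32 + 4/32 + 1/32 + 1/32 + 8/32 + 4/32 = 33/32 = 1.03125.
Kraft's inequality requires Σ ≤ 1; here Σ = 1.03125 > 1, so no such prefix code exists.

1.03125; no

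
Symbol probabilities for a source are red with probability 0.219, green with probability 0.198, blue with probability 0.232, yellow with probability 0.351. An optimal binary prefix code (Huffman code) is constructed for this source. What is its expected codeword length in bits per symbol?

Repeatedly combine the two least-probable nodes; the expected code length is the sum of the merged weights.
merge 99/500 + 219/1000 → 417/1000
merge 29/125 + 351/1000 → 583/1000
merge 417/1000 + 583/1000 → 1
L = 417/1000 + 583/1000 + 1 = 2 bits/symbol.

2 bits/symbol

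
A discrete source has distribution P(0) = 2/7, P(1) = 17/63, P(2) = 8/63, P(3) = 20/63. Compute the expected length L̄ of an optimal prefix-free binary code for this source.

2 bits/symbol

Repeatedly combine the two least-probable nodes; the expected code length is the sum of the merged weights.
merge 8/63 + 17/63 → 25/63
merge 2/7 + 20/63 → 38/63
merge 25/63 + 38/63 → 1
L = 25/63 + 38/63 + 1 = 2 bits/symbol.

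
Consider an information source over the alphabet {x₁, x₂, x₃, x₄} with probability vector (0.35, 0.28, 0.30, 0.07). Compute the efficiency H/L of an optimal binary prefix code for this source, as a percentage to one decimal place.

Entropy H = −Σ p log₂ p ≈ 1.8340 bits.
Huffman merges: 7/100+7/25→7/20; 3/10+7/20→13/20; 7/20+13/20→1. L = 2 ≈ 2.0000.
Efficiency = H/L = 1.8340/2.0000 = 91.7%.

91.7%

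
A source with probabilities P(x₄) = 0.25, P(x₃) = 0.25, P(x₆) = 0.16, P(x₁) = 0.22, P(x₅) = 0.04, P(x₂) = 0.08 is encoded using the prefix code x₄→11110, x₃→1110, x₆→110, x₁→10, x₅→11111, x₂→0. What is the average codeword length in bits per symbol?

3.45 bits/symbol

L̄ = Σ pᵢ·ℓᵢ = 0.25·5 + 0.25·4 + 0.16·3 + 0.22·2 + 0.04·5 + 0.08·1 = 3.45 bits/symbol.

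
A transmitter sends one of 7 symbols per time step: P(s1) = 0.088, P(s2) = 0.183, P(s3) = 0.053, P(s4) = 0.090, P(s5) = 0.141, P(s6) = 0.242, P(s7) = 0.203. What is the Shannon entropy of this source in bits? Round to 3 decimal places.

2.655 bits

H = −Σ pᵢ log₂ pᵢ.
−0.088·log₂(0.088) = 0.3086
−0.183·log₂(0.183) = 0.4484
−0.053·log₂(0.053) = 0.2246
−0.090·log₂(0.090) = 0.3127
−0.141·log₂(0.141) = 0.3985
−0.242·log₂(0.242) = 0.4954
−0.203·log₂(0.203) = 0.4670
Sum ≈ 2.6550 → 2.655 bits.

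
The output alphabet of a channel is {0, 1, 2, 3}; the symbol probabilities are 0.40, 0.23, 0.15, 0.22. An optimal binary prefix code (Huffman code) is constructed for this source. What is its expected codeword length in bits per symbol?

Repeatedly combine the two least-probable nodes; the expected code length is the sum of the merged weights.
merge 3/20 + 11/50 → 37/100
merge 23/100 + 37/100 → 3/5
merge 2/5 + 3/5 → 1
L = 37/100 + 3/5 + 1 = 197/100 = 1.97 bits/symbol.

1.97 bits/symbol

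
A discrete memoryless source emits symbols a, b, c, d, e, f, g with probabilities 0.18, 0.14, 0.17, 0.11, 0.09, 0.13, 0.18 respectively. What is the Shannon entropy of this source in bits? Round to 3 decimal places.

2.768 bits

H = −Σ pᵢ log₂ pᵢ.
−0.18·log₂(0.18) = 0.4453
−0.14·log₂(0.14) = 0.3971
−0.17·log₂(0.17) = 0.4346
−0.11·log₂(0.11) = 0.3503
−0.09·log₂(0.09) = 0.3127
−0.13·log₂(0.13) = 0.3826
−0.18·log₂(0.18) = 0.4453
Sum ≈ 2.7679 → 2.768 bits.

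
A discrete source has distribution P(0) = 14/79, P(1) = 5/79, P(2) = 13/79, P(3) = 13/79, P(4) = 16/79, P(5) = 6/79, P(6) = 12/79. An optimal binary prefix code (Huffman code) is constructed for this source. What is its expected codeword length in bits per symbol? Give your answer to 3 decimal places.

2.759 bits/symbol

Repeatedly combine the two least-probable nodes; the expected code length is the sum of the merged weights.
merge 5/79 + 6/79 → 11/79
merge 11/79 + 12/79 → 23/79
merge 13/79 + 13/79 → 26/79
merge 14/79 + 16/79 → 30/79
merge 23/79 + 26/79 → 49/79
merge 30/79 + 49/79 → 1
L = 11/79 + 23/79 + 26/79 + 30/79 + 49/79 + 1 = 218/79 ≈ 2.759 bits/symbol.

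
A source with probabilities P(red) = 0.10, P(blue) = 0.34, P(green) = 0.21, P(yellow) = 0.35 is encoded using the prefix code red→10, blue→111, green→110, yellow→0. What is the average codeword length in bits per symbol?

L̄ = Σ pᵢ·ℓᵢ = 0.10·2 + 0.34·3 + 0.21·3 + 0.35·1 = 2.2 bits/symbol.

2.2 bits/symbol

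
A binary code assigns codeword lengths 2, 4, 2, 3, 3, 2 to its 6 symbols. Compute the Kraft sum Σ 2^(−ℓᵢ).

With common denominator 2^4 = 16: Σ 2^(−ℓᵢ) = 4/16 + 1/16 + 4/16 + 2/16 + 2/16 + 4/16 = 17/16 = 1.0625.

1.0625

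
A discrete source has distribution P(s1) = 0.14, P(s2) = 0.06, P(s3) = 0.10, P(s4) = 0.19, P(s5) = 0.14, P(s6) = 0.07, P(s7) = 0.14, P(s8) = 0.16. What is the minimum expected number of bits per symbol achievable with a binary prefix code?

2.94 bits/symbol

Repeatedly combine the two least-probable nodes; the expected code length is the sum of the merged weights.
merge 3/50 + 7/100 → 13/100
merge 1/10 + 13/100 → 23/100
merge 7/50 + 7/50 → 7/25
merge 7/50 + 4/25 → 3/10
merge 19/100 + 23/100 → 21/50
merge 7/25 + 3/10 → 29/50
merge 21/50 + 29/50 → 1
L = 13/100 + 23/100 + 7/25 + 3/10 + 21/50 + 29/50 + 1 = 147/50 = 2.94 bits/symbol.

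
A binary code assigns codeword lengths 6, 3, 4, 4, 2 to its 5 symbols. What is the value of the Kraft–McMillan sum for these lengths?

0.515625

With common denominator 2^6 = 64: Σ 2^(−ℓᵢ) = 1/64 + 8/64 + 4/64 + 4/64 + 16/64 = 33/64 = 0.515625.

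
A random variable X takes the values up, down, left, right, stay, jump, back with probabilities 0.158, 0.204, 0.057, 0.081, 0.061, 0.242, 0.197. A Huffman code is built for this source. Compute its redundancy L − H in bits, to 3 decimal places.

0.051 bits

Entropy H = −Σ p log₂ p ≈ 2.6209 bits.
Huffman merges: 57/1000+61/1000→59/500; 81/1000+59/500→199/1000; 79/500+197/1000→71/200; 199/1000+51/250→403/1000; 121/500+71/200→597/1000; 403/1000+597/1000→1. L = 334/125 ≈ 2.6720.
L − H = 2.6720 − 2.6209 = 0.051 bits.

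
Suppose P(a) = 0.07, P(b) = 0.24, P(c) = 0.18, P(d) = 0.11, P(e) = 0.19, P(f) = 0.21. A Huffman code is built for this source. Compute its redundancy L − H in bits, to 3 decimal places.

Entropy H = −Σ p log₂ p ≈ 2.4863 bits.
Huffman merges: 7/100+11/100→9/50; 9/50+9/50→9/25; 19/100+21/100→2/5; 6/25+9/25→3/5; 2/5+3/5→1. L = 127/50 ≈ 2.5400.
L − H = 2.5400 − 2.4863 = 0.054 bits.

0.054 bits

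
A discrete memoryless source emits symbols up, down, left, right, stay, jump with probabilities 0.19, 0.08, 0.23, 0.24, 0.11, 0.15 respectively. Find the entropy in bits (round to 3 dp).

H = −Σ pᵢ log₂ pᵢ.
−0.19·log₂(0.19) = 0.4552
−0.08·log₂(0.08) = 0.2915
−0.23·log₂(0.23) = 0.4877
−0.24·log₂(0.24) = 0.4941
−0.11·log₂(0.11) = 0.3503
−0.15·log₂(0.15) = 0.4105
Sum ≈ 2.4894 → 2.489 bits.

2.489 bits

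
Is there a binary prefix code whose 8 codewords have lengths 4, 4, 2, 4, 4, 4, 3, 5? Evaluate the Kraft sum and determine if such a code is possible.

With common denominator 2^5 = 32: Σ 2^(−ℓᵢ) = 2/32 + 2/32 + 8/32 + 2/32 + 2/32 + 2/32 + 4/32 + 1/32 = 23/32 = 0.71875.
Kraft's inequality requires Σ ≤ 1; here Σ = 0.71875 ≤ 1, so such a prefix code exists.

0.71875; yes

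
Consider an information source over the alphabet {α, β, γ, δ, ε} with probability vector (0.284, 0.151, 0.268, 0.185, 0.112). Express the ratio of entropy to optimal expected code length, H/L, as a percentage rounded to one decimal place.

Entropy H = −Σ p log₂ p ≈ 2.2408 bits.
Huffman merges: 14/125+151/1000→263/1000; 37/200+263/1000→56/125; 67/250+71/250→69/125; 56/125+69/125→1. L = 2263/1000 ≈ 2.2630.
Efficiency = H/L = 2.2408/2.2630 = 99.0%.

99.0%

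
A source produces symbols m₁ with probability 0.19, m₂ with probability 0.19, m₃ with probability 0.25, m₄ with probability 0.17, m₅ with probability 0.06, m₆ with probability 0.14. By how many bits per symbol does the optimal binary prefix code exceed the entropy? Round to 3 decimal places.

Entropy H = −Σ p log₂ p ≈ 2.4857 bits.
Huffman merges: 3/50+7/50→1/5; 17/100+19/100→9/25; 19/100+1/5→39/100; 1/4+9/25→61/100; 39/100+61/100→1. L = 64/25 ≈ 2.5600.
L − H = 2.5600 − 2.4857 = 0.074 bits.

0.074 bits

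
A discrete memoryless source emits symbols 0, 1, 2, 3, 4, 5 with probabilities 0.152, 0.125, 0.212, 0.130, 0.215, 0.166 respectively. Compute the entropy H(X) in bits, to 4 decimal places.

2.5520 bits

H = −Σ pᵢ log₂ pᵢ.
−0.152·log₂(0.152) = 0.4131
−0.125·log₂(0.125) = 0.3750
−0.212·log₂(0.212) = 0.4744
−0.130·log₂(0.130) = 0.3826
−0.215·log₂(0.215) = 0.4768
−0.166·log₂(0.166) = 0.4301
Sum ≈ 2.5520 → 2.5520 bits.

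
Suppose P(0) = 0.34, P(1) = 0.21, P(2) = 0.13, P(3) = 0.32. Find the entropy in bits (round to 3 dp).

H = −Σ pᵢ log₂ pᵢ.
−0.34·log₂(0.34) = 0.5292
−0.21·log₂(0.21) = 0.4728
−0.13·log₂(0.13) = 0.3826
−0.32·log₂(0.32) = 0.5260
Sum ≈ 1.9107 → 1.911 bits.

1.911 bits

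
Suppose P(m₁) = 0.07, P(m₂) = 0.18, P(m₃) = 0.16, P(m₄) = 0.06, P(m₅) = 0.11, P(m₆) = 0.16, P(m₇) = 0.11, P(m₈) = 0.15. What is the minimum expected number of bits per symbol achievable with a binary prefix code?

Repeatedly combine the two least-probable nodes; the expected code length is the sum of the merged weights.
merge 3/50 + 7/100 → 13/100
merge 11/100 + 11/100 → 11/50
merge 13/100 + 3/20 → 7/25
merge 4/25 + 4/25 → 8/25
merge 9/50 + 11/50 → 2/5
merge 7/25 + 8/25 → 3/5
merge 2/5 + 3/5 → 1
L = 13/100 + 11/50 + 7/25 + 8/25 + 2/5 + 3/5 + 1 = 59/20 = 2.95 bits/symbol.

2.95 bits/symbol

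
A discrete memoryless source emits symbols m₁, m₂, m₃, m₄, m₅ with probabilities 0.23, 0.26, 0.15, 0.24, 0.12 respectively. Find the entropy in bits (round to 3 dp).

2.265 bits

H = −Σ pᵢ log₂ pᵢ.
−0.23·log₂(0.23) = 0.4877
−0.26·log₂(0.26) = 0.5053
−0.15·log₂(0.15) = 0.4105
−0.24·log₂(0.24) = 0.4941
−0.12·log₂(0.12) = 0.3671
Sum ≈ 2.2647 → 2.265 bits.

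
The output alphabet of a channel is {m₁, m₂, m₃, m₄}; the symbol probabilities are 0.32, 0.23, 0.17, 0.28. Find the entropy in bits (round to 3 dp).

H = −Σ pᵢ log₂ pᵢ.
−0.32·log₂(0.32) = 0.5260
−0.23·log₂(0.23) = 0.4877
−0.17·log₂(0.17) = 0.4346
−0.28·log₂(0.28) = 0.5142
Sum ≈ 1.9625 → 1.963 bits.

1.963 bits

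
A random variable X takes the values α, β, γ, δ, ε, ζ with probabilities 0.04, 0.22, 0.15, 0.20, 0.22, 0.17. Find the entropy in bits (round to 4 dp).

2.4564 bits

H = −Σ pᵢ log₂ pᵢ.
−0.04·log₂(0.04) = 0.1858
−0.22·log₂(0.22) = 0.4806
−0.15·log₂(0.15) = 0.4105
−0.20·log₂(0.20) = 0.4644
−0.22·log₂(0.22) = 0.4806
−0.17·log₂(0.17) = 0.4346
Sum ≈ 2.4564 → 2.4564 bits.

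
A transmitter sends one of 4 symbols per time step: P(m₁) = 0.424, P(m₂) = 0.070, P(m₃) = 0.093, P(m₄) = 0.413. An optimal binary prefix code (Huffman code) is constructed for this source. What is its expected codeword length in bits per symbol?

Repeatedly combine the two least-probable nodes; the expected code length is the sum of the merged weights.
merge 7/100 + 93/1000 → 163/1000
merge 163/1000 + 413/1000 → 72/125
merge 53/125 + 72/125 → 1
L = 163/1000 + 72/125 + 1 = 1739/1000 = 1.739 bits/symbol.

1.739 bits/symbol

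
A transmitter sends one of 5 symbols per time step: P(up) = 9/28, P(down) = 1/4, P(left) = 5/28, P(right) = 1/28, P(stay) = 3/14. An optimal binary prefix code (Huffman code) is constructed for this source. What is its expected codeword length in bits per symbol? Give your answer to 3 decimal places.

Repeatedly combine the two least-probable nodes; the expected code length is the sum of the merged weights.
merge 1/28 + 5/28 → 3/14
merge 3/14 + 3/14 → 3/7
merge 1/4 + 9/28 → 4/7
merge 3/7 + 4/7 → 1
L = 3/14 + 3/7 + 4/7 + 1 = 31/14 ≈ 2.214 bits/symbol.

2.214 bits/symbol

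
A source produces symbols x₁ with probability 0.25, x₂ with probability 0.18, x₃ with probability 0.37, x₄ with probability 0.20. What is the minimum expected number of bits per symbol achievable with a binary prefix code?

Repeatedly combine the two least-probable nodes; the expected code length is the sum of the merged weights.
merge 9/50 + 1/5 → 19/50
merge 1/4 + 37/100 → 31/50
merge 19/50 + 31/50 → 1
L = 19/50 + 31/50 + 1 = 2 bits/symbol.

2 bits/symbol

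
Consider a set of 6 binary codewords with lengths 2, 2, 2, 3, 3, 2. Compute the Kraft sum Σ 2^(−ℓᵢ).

With common denominator 2^3 = 8: Σ 2^(−ℓᵢ) = 2/8 + 2/8 + 2/8 + 1/8 + 1/8 + 2/8 = 10/8 = 1.25.

1.25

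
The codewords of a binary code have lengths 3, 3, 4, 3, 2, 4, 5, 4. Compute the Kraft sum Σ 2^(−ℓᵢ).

0.84375

With common denominator 2^5 = 32: Σ 2^(−ℓᵢ) = 4/32 + 4/32 + 2/32 + 4/32 + 8/32 + 2/32 + 1/32 + 2/32 = 27/32 = 0.84375.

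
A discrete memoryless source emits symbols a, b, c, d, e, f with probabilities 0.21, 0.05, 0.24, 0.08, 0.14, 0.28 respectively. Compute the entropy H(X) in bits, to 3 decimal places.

2.386 bits

H = −Σ pᵢ log₂ pᵢ.
−0.21·log₂(0.21) = 0.4728
−0.05·log₂(0.05) = 0.2161
−0.24·log₂(0.24) = 0.4941
−0.08·log₂(0.08) = 0.2915
−0.14·log₂(0.14) = 0.3971
−0.28·log₂(0.28) = 0.5142
Sum ≈ 2.3859 → 2.386 bits.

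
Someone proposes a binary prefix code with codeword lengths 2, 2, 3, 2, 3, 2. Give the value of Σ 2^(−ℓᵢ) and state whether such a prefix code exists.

1.25; no

With common denominator 2^3 = 8: Σ 2^(−ℓᵢ) = 2/8 + 2/8 + 1/8 + 2/8 + 1/8 + 2/8 = 10/8 = 1.25.
Kraft's inequality requires Σ ≤ 1; here Σ = 1.25 > 1, so no such prefix code exists.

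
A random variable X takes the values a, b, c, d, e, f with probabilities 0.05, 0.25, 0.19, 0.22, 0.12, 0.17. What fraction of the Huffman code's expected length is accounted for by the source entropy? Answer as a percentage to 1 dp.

97.8%

Entropy H = −Σ p log₂ p ≈ 2.4536 bits.
Huffman merges: 1/20+3/25→17/100; 17/100+17/100→17/50; 19/100+11/50→41/100; 1/4+17/50→59/100; 41/100+59/100→1. L = 251/100 ≈ 2.5100.
Efficiency = H/L = 2.4536/2.5100 = 97.8%.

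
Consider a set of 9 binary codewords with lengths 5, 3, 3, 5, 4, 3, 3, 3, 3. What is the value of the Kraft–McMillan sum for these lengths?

0.875

With common denominator 2^5 = 32: Σ 2^(−ℓᵢ) = 1/32 + 4/32 + 4/32 + 1/32 + 2/32 + 4/32 + 4/32 + 4/32 + 4/32 = 28/32 = 0.875.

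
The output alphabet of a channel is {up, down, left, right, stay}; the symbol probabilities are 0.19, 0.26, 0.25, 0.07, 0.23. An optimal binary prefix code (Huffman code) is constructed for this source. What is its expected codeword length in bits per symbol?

Repeatedly combine the two least-probable nodes; the expected code length is the sum of the merged weights.
merge 7/100 + 19/100 → 13/50
merge 23/100 + 1/4 → 12/25
merge 13/50 + 13/50 → 13/25
merge 12/25 + 13/25 → 1
L = 13/50 + 12/25 + 13/25 + 1 = 113/50 = 2.26 bits/symbol.

2.26 bits/symbol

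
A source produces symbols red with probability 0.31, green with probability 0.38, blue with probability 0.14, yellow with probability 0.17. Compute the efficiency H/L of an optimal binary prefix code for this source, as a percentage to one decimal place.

Entropy H = −Σ p log₂ p ≈ 1.8859 bits.
Huffman merges: 7/50+17/100→31/100; 31/100+31/100→31/50; 19/50+31/50→1. L = 193/100 ≈ 1.9300.
Efficiency = H/L = 1.8859/1.9300 = 97.7%.

97.7%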